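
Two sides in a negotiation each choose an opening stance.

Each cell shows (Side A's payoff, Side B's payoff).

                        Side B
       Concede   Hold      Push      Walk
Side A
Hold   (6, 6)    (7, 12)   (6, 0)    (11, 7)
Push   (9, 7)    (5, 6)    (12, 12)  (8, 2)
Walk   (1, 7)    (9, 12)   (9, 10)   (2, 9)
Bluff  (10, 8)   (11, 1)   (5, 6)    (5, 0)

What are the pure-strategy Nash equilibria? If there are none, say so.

Pure-strategy Nash equilibria: (Push, Push), (Bluff, Concede)

Side A against Concede: payoffs 6, 9, 1, 10 → best response Bluff.
Side A against Hold: payoffs 7, 5, 9, 11 → best response Bluff.
Side A against Push: payoffs 6, 12, 9, 5 → best response Push.
Side A against Walk: payoffs 11, 8, 2, 5 → best response Hold.
Side B against Hold: payoffs 6, 12, 0, 7 → best response Hold.
Side B against Push: payoffs 7, 6, 12, 2 → best response Push.
Side B against Walk: payoffs 7, 12, 10, 9 → best response Hold.
Side B against Bluff: payoffs 8, 1, 6, 0 → best response Concede.
Mutual best responses: (Push, Push); (Bluff, Concede).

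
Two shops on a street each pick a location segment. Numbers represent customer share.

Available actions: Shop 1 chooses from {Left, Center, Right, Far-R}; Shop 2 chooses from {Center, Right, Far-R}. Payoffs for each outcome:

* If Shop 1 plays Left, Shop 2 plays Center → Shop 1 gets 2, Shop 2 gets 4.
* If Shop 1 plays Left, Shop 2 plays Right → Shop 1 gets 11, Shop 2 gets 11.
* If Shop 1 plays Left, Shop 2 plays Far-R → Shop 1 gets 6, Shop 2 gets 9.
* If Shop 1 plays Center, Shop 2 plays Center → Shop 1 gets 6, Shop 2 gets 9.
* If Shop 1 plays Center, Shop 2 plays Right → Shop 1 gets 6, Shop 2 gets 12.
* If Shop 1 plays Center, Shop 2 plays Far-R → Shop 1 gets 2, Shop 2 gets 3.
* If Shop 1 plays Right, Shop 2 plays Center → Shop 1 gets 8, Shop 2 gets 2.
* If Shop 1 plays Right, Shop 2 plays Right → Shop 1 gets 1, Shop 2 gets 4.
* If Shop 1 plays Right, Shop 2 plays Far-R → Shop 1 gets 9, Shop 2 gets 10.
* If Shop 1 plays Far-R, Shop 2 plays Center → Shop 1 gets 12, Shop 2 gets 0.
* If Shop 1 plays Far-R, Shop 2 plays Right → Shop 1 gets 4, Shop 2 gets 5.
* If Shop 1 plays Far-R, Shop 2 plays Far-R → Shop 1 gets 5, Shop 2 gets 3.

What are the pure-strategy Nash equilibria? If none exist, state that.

(Left, Right); (Right, Far-R)

(Left, Center): Shop 1 can switch to Center (2 → 6). Not NE.
(Left, Right): Shop 1 gets 11, best alternative 6; Shop 2 gets 11, best alternative 9. No profitable deviation — NE.
(Left, Far-R): Shop 1 can switch to Right (6 → 9). Not NE.
(Center, Center): Shop 1 can switch to Right (6 → 8). Not NE.
(Center, Right): Shop 1 can switch to Left (6 → 11). Not NE.
(Center, Far-R): Shop 1 can switch to Left (2 → 6). Not NE.
(Right, Center): Shop 1 can switch to Far-R (8 → 12). Not NE.
(Right, Far-R): Shop 1 gets 9, best alternative 6; Shop 2 gets 10, best alternative 4. No profitable deviation — NE.
(The remaining 4 profiles each have a profitable deviation by the same check.)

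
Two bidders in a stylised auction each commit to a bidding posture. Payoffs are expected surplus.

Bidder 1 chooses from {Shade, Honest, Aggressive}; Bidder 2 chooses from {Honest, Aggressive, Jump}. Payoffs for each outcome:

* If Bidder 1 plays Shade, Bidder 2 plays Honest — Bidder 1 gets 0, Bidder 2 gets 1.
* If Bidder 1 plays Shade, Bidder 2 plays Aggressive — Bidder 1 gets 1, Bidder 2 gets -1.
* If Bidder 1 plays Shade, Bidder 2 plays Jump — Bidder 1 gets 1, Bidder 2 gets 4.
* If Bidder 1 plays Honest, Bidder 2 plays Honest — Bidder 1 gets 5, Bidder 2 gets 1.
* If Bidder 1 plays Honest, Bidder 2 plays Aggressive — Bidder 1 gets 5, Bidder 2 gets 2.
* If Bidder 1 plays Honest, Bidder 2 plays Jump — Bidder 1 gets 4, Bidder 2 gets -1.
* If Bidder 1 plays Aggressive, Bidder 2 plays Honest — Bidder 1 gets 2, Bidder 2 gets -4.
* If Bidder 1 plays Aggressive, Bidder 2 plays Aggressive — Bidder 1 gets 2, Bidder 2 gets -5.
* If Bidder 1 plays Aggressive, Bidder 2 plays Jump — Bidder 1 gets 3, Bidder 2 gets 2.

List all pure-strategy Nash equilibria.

(Shade, Honest): Bidder 1 can switch to Honest (0 → 5). Not NE.
(Shade, Aggressive): Bidder 1 can switch to Honest (1 → 5). Not NE.
(Shade, Jump): Bidder 1 can switch to Honest (1 → 4). Not NE.
(Honest, Honest): Bidder 2 can switch to Aggressive (1 → 2). Not NE.
(Honest, Aggressive): Bidder 1 gets 5, best alternative 2; Bidder 2 gets 2, best alternative 1. No profitable deviation — NE.
(Honest, Jump): Bidder 2 can switch to Honest (-1 → 1). Not NE.
(Aggressive, Honest): Bidder 1 can switch to Honest (2 → 5). Not NE.
(The remaining 2 profiles each have a profitable deviation by the same check.)

(Honest, Aggressive)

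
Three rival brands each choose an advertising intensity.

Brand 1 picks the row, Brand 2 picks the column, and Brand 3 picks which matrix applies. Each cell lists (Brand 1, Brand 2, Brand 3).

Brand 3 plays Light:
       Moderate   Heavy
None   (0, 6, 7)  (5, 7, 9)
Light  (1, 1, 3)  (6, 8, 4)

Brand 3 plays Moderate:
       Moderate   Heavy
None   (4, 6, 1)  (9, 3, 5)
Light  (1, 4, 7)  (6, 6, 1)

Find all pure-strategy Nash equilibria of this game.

(None, Moderate, Light): Brand 1 can switch to Light (0 → 1). Not NE.
(None, Moderate, Moderate): Brand 3 can switch to Light (1 → 7). Not NE.
(None, Heavy, Light): Brand 1 can switch to Light (5 → 6). Not NE.
(None, Heavy, Moderate): Brand 2 can switch to Moderate (3 → 6). Not NE.
(Light, Moderate, Light): Brand 2 can switch to Heavy (1 → 8). Not NE.
(Light, Moderate, Moderate): Brand 1 can switch to None (1 → 4). Not NE.
(Light, Heavy, Light): Brand 1 gets 6, best alternative 5; Brand 2 gets 8, best alternative 1; Brand 3 gets 4, best alternative 1. No profitable deviation — NE.
(Light, Heavy, Moderate): Brand 1 can switch to None (6 → 9). Not NE.

The unique pure-strategy Nash equilibrium is (Light, Heavy, Light).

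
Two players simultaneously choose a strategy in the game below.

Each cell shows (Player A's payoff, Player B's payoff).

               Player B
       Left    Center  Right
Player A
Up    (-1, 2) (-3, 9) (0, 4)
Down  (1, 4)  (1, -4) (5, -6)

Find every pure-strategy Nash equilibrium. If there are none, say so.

Pure NE: (Down, Left)

Mark each player's best response to every combination of opponents' strategies; a profile where every player is best-responding is a pure Nash equilibrium.
Player A against Left: payoffs -1, 1 → best response Down.
Player A against Center: payoffs -3, 1 → best response Down.
Player A against Right: payoffs 0, 5 → best response Down.
Player B against Up: payoffs 2, 9, 4 → best response Center.
Player B against Down: payoffs 4, -4, -6 → best response Left.
Mutual best responses: (Down, Left).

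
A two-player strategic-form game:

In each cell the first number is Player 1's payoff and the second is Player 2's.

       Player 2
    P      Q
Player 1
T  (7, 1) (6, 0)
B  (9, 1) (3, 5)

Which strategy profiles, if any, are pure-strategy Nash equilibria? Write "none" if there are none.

(T, P): Player 1 can switch to B (7 → 9). Not NE.
(T, Q): Player 2 can switch to P (0 → 1). Not NE.
(B, P): Player 2 can switch to Q (1 → 5). Not NE.
(B, Q): Player 1 can switch to T (3 → 6). Not NE.

none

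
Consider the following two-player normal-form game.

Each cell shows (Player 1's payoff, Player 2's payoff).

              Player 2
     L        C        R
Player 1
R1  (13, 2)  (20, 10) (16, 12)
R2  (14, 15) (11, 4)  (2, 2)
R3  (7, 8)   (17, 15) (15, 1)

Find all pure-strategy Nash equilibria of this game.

The pure Nash equilibria are (R1, R), (R2, L).

Player 1 against L: payoffs 13, 14, 7 → best response R2.
Player 1 against C: payoffs 20, 11, 17 → best response R1.
Player 1 against R: payoffs 16, 2, 15 → best response R1.
Player 2 against R1: payoffs 2, 10, 12 → best response R.
Player 2 against R2: payoffs 15, 4, 2 → best response L.
Player 2 against R3: payoffs 8, 15, 1 → best response C.
Mutual best responses: (R1, R); (R2, L).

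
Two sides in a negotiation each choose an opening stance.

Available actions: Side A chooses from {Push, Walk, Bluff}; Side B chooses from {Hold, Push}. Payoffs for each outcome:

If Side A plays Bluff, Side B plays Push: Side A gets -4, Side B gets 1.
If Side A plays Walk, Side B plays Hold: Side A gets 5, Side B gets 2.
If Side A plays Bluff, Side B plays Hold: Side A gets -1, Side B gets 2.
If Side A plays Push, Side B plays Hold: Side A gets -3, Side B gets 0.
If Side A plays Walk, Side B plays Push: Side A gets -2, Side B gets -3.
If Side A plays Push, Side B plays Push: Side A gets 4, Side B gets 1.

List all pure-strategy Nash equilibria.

Pure-strategy Nash equilibria: (Push, Push), (Walk, Hold)

Side A against Hold: payoffs -3, 5, -1 → best response Walk.
Side A against Push: payoffs 4, -2, -4 → best response Push.
Side B against Push: payoffs 0, 1 → best response Push.
Side B against Walk: payoffs 2, -3 → best response Hold.
Side B against Bluff: payoffs 2, 1 → best response Hold.
Mutual best responses: (Push, Push); (Walk, Hold).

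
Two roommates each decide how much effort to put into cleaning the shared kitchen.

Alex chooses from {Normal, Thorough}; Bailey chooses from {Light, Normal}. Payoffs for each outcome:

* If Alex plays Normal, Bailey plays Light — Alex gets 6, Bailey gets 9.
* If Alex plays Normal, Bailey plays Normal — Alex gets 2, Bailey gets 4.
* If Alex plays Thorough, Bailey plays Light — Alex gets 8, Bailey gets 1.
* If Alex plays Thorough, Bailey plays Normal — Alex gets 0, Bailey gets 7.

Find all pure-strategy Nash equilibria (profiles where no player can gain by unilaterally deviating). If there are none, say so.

This game has no pure Nash equilibrium.

(Normal, Light): Alex can switch to Thorough (6 → 8). Not NE.
(Normal, Normal): Bailey can switch to Light (4 → 9). Not NE.
(Thorough, Light): Bailey can switch to Normal (1 → 7). Not NE.
(Thorough, Normal): Alex can switch to Normal (0 → 2). Not NE.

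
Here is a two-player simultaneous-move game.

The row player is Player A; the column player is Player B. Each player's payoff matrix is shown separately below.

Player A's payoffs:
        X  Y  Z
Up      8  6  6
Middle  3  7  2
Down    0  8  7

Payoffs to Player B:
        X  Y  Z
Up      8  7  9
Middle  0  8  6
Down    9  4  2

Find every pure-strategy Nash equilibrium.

none

For each player, find the best response to each opponent profile; mutual best responses are the pure NE.
Player A against X: payoffs 8, 3, 0 → best response Up.
Player A against Y: payoffs 6, 7, 8 → best response Down.
Player A against Z: payoffs 6, 2, 7 → best response Down.
Player B against Up: payoffs 8, 7, 9 → best response Z.
Player B against Middle: payoffs 0, 8, 6 → best response Y.
Player B against Down: payoffs 9, 4, 2 → best response X.
No profile is a mutual best response for all players.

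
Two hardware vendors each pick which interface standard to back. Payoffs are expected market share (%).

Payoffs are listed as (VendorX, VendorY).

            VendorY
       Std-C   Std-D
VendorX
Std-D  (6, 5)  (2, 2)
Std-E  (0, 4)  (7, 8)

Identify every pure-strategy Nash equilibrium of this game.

The pure Nash equilibria are (Std-D, Std-C), (Std-E, Std-D).

VendorX against Std-C: payoffs 6, 0 → best response Std-D.
VendorX against Std-D: payoffs 2, 7 → best response Std-E.
VendorY against Std-D: payoffs 5, 2 → best response Std-C.
VendorY against Std-E: payoffs 4, 8 → best response Std-D.
Mutual best responses: (Std-D, Std-C); (Std-E, Std-D).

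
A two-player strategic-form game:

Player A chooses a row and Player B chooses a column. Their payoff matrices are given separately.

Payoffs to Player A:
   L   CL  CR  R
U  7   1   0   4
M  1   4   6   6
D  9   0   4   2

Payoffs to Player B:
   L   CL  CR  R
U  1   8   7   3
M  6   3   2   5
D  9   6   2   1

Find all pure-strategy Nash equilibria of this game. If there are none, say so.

Pure NE: (D, L)

For each player, find the best response to each opponent profile; mutual best responses are the pure NE.
Player A against L: payoffs 7, 1, 9 → best response D.
Player A against CL: payoffs 1, 4, 0 → best response M.
Player A against CR: payoffs 0, 6, 4 → best response M.
Player A against R: payoffs 4, 6, 2 → best response M.
Player B against U: payoffs 1, 8, 7, 3 → best response CL.
Player B against M: payoffs 6, 3, 2, 5 → best response L.
Player B against D: payoffs 9, 6, 2, 1 → best response L.
Mutual best responses: (D, L).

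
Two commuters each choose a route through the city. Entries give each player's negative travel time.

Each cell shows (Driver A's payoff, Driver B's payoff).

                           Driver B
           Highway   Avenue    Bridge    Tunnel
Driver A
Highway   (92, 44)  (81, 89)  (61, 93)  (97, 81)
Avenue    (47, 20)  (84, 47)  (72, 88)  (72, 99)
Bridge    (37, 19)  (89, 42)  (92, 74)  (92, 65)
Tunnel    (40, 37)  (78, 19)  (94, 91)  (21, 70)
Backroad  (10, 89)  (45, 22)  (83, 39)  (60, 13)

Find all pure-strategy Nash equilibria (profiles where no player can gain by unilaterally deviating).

The unique pure-strategy Nash equilibrium is (Tunnel, Bridge).

Check each profile: it is a Nash equilibrium iff no player can strictly gain by switching unilaterally.
(Highway, Highway): Driver B can switch to Avenue (44 → 89). Not NE.
(Highway, Avenue): Driver A can switch to Avenue (81 → 84). Not NE.
(Highway, Bridge): Driver A can switch to Avenue (61 → 72). Not NE.
(Highway, Tunnel): Driver B can switch to Avenue (81 → 89). Not NE.
(Avenue, Highway): Driver A can switch to Highway (47 → 92). Not NE.
(Avenue, Avenue): Driver A can switch to Bridge (84 → 89). Not NE.
(Avenue, Bridge): Driver A can switch to Bridge (72 → 92). Not NE.
(Avenue, Tunnel): Driver A can switch to Highway (72 → 97). Not NE.
(Bridge, Highway): Driver A can switch to Highway (37 → 92). Not NE.
(Bridge, Avenue): Driver B can switch to Bridge (42 → 74). Not NE.
(Bridge, Bridge): Driver A can switch to Tunnel (92 → 94). Not NE.
(Bridge, Tunnel): Driver A can switch to Highway (92 → 97). Not NE.
(Tunnel, Bridge): Driver A gets 94, best alternative 92; Driver B gets 91, best alternative 70. No profitable deviation — NE.
(The remaining 7 profiles each have a profitable deviation by the same check.)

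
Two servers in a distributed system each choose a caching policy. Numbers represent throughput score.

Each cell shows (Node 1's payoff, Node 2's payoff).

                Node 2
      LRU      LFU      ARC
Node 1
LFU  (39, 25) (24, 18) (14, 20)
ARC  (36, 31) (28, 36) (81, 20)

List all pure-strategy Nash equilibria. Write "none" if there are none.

Node 1 against LRU: payoffs 39, 36 → best response LFU.
Node 1 against LFU: payoffs 24, 28 → best response ARC.
Node 1 against ARC: payoffs 14, 81 → best response ARC.
Node 2 against LFU: payoffs 25, 18, 20 → best response LRU.
Node 2 against ARC: payoffs 31, 36, 20 → best response LFU.
Mutual best responses: (LFU, LRU); (ARC, LFU).

(LFU, LRU); (ARC, LFU)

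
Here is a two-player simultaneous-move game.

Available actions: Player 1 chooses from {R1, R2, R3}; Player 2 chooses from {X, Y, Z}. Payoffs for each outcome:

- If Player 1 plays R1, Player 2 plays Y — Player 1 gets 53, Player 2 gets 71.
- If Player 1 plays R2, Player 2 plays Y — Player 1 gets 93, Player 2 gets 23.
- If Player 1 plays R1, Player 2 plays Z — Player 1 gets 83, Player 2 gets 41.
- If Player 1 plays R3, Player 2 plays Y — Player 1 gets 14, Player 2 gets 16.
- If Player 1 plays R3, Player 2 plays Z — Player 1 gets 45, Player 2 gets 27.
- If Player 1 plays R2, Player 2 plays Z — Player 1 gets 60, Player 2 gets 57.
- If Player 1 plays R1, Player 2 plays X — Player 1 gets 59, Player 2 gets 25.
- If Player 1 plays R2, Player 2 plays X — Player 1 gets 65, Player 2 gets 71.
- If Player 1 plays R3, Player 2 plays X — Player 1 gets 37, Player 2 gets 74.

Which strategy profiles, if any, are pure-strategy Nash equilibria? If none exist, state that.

(R2, X)

(R1, X): Player 1 can switch to R2 (59 → 65). Not NE.
(R1, Y): Player 1 can switch to R2 (53 → 93). Not NE.
(R1, Z): Player 2 can switch to Y (41 → 71). Not NE.
(R2, X): Player 1 gets 65, best alternative 59; Player 2 gets 71, best alternative 57. No profitable deviation — NE.
(R2, Y): Player 2 can switch to X (23 → 71). Not NE.
(R2, Z): Player 1 can switch to R1 (60 → 83). Not NE.
(R3, X): Player 1 can switch to R1 (37 → 59). Not NE.
(R3, Y): Player 1 can switch to R1 (14 → 53). Not NE.
(R3, Z): Player 1 can switch to R1 (45 → 83). Not NE.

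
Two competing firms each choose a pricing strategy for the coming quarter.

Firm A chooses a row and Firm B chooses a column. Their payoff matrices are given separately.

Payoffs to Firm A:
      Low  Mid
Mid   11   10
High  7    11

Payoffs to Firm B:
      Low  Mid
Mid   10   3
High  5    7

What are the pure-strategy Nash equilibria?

(Mid, Low): Firm A gets 11, best alternative 7; Firm B gets 10, best alternative 3. No profitable deviation — NE.
(Mid, Mid): Firm A can switch to High (10 → 11). Not NE.
(High, Low): Firm A can switch to Mid (7 → 11). Not NE.
(High, Mid): Firm A gets 11, best alternative 10; Firm B gets 7, best alternative 5. No profitable deviation — NE.

Pure-strategy Nash equilibria: (Mid, Low) and (High, Mid)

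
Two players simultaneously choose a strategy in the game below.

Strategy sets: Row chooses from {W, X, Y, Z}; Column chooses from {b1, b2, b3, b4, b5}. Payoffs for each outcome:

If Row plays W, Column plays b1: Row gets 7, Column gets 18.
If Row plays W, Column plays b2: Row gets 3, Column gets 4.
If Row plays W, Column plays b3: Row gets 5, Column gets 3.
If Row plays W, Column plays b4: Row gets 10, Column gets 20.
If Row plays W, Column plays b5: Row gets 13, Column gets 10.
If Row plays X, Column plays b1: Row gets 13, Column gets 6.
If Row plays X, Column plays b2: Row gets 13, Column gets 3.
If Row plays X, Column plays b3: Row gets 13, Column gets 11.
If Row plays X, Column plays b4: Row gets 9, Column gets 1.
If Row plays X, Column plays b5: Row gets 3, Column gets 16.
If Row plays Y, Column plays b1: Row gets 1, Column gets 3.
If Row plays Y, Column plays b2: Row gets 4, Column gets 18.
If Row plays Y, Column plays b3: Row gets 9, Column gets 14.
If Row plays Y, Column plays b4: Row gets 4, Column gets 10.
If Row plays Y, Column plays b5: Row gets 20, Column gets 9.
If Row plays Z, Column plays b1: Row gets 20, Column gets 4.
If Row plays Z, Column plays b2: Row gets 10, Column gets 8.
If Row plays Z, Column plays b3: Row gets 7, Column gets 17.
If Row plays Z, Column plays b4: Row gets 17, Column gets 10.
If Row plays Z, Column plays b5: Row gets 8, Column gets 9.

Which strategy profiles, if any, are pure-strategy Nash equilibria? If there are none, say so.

This game has no pure Nash equilibrium.

Row against b1: payoffs 7, 13, 1, 20 → best response Z.
Row against b2: payoffs 3, 13, 4, 10 → best response X.
Row against b3: payoffs 5, 13, 9, 7 → best response X.
Row against b4: payoffs 10, 9, 4, 17 → best response Z.
Row against b5: payoffs 13, 3, 20, 8 → best response Y.
Column against W: payoffs 18, 4, 3, 20, 10 → best response b4.
Column against X: payoffs 6, 3, 11, 1, 16 → best response b5.
Column against Y: payoffs 3, 18, 14, 10, 9 → best response b2.
Column against Z: payoffs 4, 8, 17, 10, 9 → best response b3.
No profile is a mutual best response for all players.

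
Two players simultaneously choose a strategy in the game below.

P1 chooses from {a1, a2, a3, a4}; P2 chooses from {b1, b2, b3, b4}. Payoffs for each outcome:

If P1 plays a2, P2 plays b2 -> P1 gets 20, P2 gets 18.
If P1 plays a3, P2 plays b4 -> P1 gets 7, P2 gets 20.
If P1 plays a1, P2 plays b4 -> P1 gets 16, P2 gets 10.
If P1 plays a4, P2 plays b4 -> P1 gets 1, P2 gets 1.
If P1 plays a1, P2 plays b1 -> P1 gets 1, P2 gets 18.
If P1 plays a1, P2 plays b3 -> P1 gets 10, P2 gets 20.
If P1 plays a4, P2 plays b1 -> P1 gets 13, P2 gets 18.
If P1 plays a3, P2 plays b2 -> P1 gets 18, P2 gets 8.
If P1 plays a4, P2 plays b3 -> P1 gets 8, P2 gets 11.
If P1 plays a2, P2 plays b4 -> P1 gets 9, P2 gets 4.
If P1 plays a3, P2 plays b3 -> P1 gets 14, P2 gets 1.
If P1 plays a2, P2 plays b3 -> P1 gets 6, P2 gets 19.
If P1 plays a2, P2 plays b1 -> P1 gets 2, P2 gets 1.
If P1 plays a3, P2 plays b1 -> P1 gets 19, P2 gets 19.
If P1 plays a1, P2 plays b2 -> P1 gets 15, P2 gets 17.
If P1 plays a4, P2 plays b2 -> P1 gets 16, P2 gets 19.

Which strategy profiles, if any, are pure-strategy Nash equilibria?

(a1, b1): P1 can switch to a2 (1 → 2). Not NE.
(a1, b2): P1 can switch to a2 (15 → 20). Not NE.
(a1, b3): P1 can switch to a3 (10 → 14). Not NE.
(a1, b4): P2 can switch to b1 (10 → 18). Not NE.
(a2, b1): P1 can switch to a3 (2 → 19). Not NE.
(a2, b2): P2 can switch to b3 (18 → 19). Not NE.
(a2, b3): P1 can switch to a1 (6 → 10). Not NE.
(a2, b4): P1 can switch to a1 (9 → 16). Not NE.
(a3, b1): P2 can switch to b4 (19 → 20). Not NE.
(a3, b2): P1 can switch to a2 (18 → 20). Not NE.
(a3, b3): P2 can switch to b1 (1 → 19). Not NE.
(a3, b4): P1 can switch to a1 (7 → 16). Not NE.
(The remaining 4 profiles each have a profitable deviation by the same check.)

No pure-strategy Nash equilibrium.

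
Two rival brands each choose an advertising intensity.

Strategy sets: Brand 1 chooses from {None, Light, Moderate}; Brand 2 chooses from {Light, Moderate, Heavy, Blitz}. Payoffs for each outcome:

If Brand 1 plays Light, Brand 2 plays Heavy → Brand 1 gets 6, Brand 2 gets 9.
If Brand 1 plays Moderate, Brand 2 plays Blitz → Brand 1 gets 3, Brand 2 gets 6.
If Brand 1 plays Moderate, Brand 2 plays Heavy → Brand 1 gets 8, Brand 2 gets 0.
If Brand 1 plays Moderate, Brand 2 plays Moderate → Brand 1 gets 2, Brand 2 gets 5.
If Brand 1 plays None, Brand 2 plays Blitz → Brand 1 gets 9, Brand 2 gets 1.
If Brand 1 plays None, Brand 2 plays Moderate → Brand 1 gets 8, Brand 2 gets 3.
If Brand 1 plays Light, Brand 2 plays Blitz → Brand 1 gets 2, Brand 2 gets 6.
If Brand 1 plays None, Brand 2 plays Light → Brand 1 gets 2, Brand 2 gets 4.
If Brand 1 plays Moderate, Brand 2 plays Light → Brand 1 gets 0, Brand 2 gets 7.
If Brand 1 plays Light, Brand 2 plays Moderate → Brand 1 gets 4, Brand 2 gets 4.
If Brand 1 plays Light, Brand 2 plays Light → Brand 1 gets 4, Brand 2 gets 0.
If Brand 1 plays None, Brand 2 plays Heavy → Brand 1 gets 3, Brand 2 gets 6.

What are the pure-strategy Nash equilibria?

none

(None, Light): Brand 1 can switch to Light (2 → 4). Not NE.
(None, Moderate): Brand 2 can switch to Light (3 → 4). Not NE.
(None, Heavy): Brand 1 can switch to Light (3 → 6). Not NE.
(None, Blitz): Brand 2 can switch to Light (1 → 4). Not NE.
(Light, Light): Brand 2 can switch to Moderate (0 → 4). Not NE.
(Light, Moderate): Brand 1 can switch to None (4 → 8). Not NE.
(Light, Heavy): Brand 1 can switch to Moderate (6 → 8). Not NE.
(Light, Blitz): Brand 1 can switch to None (2 → 9). Not NE.
(The remaining 4 profiles each have a profitable deviation by the same check.)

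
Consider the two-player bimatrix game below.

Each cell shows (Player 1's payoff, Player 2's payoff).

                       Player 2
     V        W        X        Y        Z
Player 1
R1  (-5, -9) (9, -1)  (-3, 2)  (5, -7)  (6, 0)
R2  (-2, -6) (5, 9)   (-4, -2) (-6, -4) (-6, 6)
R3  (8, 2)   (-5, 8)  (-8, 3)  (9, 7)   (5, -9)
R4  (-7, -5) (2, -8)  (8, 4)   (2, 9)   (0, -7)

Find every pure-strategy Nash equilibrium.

(R1, V): Player 1 can switch to R2 (-5 → -2). Not NE.
(R1, W): Player 2 can switch to X (-1 → 2). Not NE.
(R1, X): Player 1 can switch to R4 (-3 → 8). Not NE.
(R1, Y): Player 1 can switch to R3 (5 → 9). Not NE.
(R1, Z): Player 2 can switch to X (0 → 2). Not NE.
(R2, V): Player 1 can switch to R3 (-2 → 8). Not NE.
(The remaining 14 profiles each have a profitable deviation by the same check.)

No pure-strategy Nash equilibrium.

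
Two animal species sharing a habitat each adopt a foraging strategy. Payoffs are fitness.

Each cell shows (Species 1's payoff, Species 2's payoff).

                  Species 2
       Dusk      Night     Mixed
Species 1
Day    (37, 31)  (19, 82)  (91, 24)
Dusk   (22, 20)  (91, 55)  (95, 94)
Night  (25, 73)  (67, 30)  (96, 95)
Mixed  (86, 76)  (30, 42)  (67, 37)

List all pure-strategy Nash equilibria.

For each strategy profile, look for a profitable unilateral deviation.
(Day, Dusk): Species 1 can switch to Mixed (37 → 86). Not NE.
(Day, Night): Species 1 can switch to Dusk (19 → 91). Not NE.
(Day, Mixed): Species 1 can switch to Dusk (91 → 95). Not NE.
(Dusk, Dusk): Species 1 can switch to Day (22 → 37). Not NE.
(Dusk, Night): Species 2 can switch to Mixed (55 → 94). Not NE.
(Dusk, Mixed): Species 1 can switch to Night (95 → 96). Not NE.
(Night, Dusk): Species 1 can switch to Day (25 → 37). Not NE.
(Night, Night): Species 1 can switch to Dusk (67 → 91). Not NE.
(Night, Mixed): Species 1 gets 96, best alternative 95; Species 2 gets 95, best alternative 73. No profitable deviation — NE.
(Mixed, Dusk): Species 1 gets 86, best alternative 37; Species 2 gets 76, best alternative 42. No profitable deviation — NE.
(The remaining 2 profiles each have a profitable deviation by the same check.)

(Night, Mixed) and (Mixed, Dusk)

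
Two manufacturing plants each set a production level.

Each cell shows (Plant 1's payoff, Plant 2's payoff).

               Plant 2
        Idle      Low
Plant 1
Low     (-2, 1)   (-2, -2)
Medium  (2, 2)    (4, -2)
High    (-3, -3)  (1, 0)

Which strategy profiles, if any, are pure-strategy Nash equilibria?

For each strategy profile, look for a profitable unilateral deviation.
(Low, Idle): Plant 1 can switch to Medium (-2 → 2). Not NE.
(Low, Low): Plant 1 can switch to Medium (-2 → 4). Not NE.
(Medium, Idle): Plant 1 gets 2, best alternative -2; Plant 2 gets 2, best alternative -2. No profitable deviation — NE.
(Medium, Low): Plant 2 can switch to Idle (-2 → 2). Not NE.
(High, Idle): Plant 1 can switch to Low (-3 → -2). Not NE.
(High, Low): Plant 1 can switch to Medium (1 → 4). Not NE.

The unique pure-strategy Nash equilibrium is (Medium, Idle).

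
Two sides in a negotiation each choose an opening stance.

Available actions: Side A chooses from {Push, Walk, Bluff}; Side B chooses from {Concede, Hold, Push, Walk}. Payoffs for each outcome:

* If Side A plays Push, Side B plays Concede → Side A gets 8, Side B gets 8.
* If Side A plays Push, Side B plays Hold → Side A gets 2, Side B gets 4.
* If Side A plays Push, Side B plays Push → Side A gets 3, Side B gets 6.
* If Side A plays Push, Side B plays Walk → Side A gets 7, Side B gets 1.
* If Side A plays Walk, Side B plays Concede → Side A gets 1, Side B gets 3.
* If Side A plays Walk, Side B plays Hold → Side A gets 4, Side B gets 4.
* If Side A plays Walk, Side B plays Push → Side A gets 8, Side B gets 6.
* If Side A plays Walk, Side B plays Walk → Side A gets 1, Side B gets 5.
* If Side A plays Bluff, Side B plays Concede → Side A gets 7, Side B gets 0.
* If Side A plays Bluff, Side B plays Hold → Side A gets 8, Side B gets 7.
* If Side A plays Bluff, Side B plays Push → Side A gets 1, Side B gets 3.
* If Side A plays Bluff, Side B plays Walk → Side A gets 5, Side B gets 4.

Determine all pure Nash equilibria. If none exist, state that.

(Push, Concede): Side A gets 8, best alternative 7; Side B gets 8, best alternative 6. No profitable deviation — NE.
(Push, Hold): Side A can switch to Walk (2 → 4). Not NE.
(Push, Push): Side A can switch to Walk (3 → 8). Not NE.
(Push, Walk): Side B can switch to Concede (1 → 8). Not NE.
(Walk, Concede): Side A can switch to Push (1 → 8). Not NE.
(Walk, Hold): Side A can switch to Bluff (4 → 8). Not NE.
(Walk, Push): Side A gets 8, best alternative 3; Side B gets 6, best alternative 5. No profitable deviation — NE.
(Walk, Walk): Side A can switch to Push (1 → 7). Not NE.
(Bluff, Concede): Side A can switch to Push (7 → 8). Not NE.
(Bluff, Hold): Side A gets 8, best alternative 4; Side B gets 7, best alternative 4. No profitable deviation — NE.
(Bluff, Push): Side A can switch to Push (1 → 3). Not NE.
(The remaining 1 profile has a profitable deviation by the same check.)

(Push, Concede), (Walk, Push), (Bluff, Hold)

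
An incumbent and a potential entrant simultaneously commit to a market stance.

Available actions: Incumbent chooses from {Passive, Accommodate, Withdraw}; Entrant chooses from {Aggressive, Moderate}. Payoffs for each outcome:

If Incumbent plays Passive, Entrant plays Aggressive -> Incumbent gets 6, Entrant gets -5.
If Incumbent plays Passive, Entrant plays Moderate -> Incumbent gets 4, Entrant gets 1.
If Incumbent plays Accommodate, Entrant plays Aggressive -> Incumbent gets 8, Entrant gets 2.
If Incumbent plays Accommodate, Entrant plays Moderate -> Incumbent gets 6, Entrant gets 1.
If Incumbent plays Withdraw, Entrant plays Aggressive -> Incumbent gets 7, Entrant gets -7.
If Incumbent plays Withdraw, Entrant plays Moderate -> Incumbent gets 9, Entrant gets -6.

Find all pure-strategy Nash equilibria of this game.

(Accommodate, Aggressive); (Withdraw, Moderate)

(Passive, Aggressive): Incumbent can switch to Accommodate (6 → 8). Not NE.
(Passive, Moderate): Incumbent can switch to Accommodate (4 → 6). Not NE.
(Accommodate, Aggressive): Incumbent gets 8, best alternative 7; Entrant gets 2, best alternative 1. No profitable deviation — NE.
(Accommodate, Moderate): Incumbent can switch to Withdraw (6 → 9). Not NE.
(Withdraw, Aggressive): Incumbent can switch to Accommodate (7 → 8). Not NE.
(Withdraw, Moderate): Incumbent gets 9, best alternative 6; Entrant gets -6, best alternative -7. No profitable deviation — NE.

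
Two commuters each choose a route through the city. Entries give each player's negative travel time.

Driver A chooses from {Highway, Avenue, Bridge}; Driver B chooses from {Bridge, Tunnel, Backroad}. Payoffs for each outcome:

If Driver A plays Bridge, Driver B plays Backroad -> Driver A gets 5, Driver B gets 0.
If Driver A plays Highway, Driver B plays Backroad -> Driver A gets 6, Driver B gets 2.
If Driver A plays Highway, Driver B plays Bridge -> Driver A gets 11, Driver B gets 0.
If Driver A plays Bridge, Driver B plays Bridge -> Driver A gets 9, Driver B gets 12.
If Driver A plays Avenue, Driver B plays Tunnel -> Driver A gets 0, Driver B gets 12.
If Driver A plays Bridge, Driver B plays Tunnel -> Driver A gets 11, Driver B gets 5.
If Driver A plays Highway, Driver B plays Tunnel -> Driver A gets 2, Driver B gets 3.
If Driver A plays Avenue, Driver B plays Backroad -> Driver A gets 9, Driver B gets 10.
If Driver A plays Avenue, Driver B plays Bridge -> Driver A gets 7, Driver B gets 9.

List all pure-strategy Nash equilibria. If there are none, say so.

There is no pure-strategy Nash equilibrium.

Driver A against Bridge: payoffs 11, 7, 9 → best response Highway.
Driver A against Tunnel: payoffs 2, 0, 11 → best response Bridge.
Driver A against Backroad: payoffs 6, 9, 5 → best response Avenue.
Driver B against Highway: payoffs 0, 3, 2 → best response Tunnel.
Driver B against Avenue: payoffs 9, 12, 10 → best response Tunnel.
Driver B against Bridge: payoffs 12, 5, 0 → best response Bridge.
No profile is a mutual best response for all players.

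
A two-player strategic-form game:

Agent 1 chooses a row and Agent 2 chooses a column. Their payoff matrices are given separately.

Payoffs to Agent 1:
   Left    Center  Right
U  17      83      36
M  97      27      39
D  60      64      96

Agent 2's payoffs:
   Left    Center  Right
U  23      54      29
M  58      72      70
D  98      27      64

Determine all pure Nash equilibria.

Agent 1 against Left: payoffs 17, 97, 60 → best response M.
Agent 1 against Center: payoffs 83, 27, 64 → best response U.
Agent 1 against Right: payoffs 36, 39, 96 → best response D.
Agent 2 against U: payoffs 23, 54, 29 → best response Center.
Agent 2 against M: payoffs 58, 72, 70 → best response Center.
Agent 2 against D: payoffs 98, 27, 64 → best response Left.
Mutual best responses: (U, Center).

Pure NE: (U, Center)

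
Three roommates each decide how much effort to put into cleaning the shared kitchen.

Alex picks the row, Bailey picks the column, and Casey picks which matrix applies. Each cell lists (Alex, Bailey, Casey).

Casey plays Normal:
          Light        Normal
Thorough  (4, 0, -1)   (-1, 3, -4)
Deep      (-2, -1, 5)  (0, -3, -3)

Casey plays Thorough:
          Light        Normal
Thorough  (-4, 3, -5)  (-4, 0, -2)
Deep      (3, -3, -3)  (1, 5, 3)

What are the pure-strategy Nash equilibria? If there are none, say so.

For each player, find the best response to each opponent profile; mutual best responses are the pure NE.
Alex against (Light, Normal): payoffs 4, -2 → best response Thorough.
Alex against (Light, Thorough): payoffs -4, 3 → best response Deep.
Alex against (Normal, Normal): payoffs -1, 0 → best response Deep.
Alex against (Normal, Thorough): payoffs -4, 1 → best response Deep.
Bailey against (Thorough, Normal): payoffs 0, 3 → best response Normal.
Bailey against (Thorough, Thorough): payoffs 3, 0 → best response Light.
Bailey against (Deep, Normal): payoffs -1, -3 → best response Light.
Bailey against (Deep, Thorough): payoffs -3, 5 → best response Normal.
Casey against (Thorough, Light): payoffs -1, -5 → best response Normal.
Casey against (Thorough, Normal): payoffs -4, -2 → best response Thorough.
Casey against (Deep, Light): payoffs 5, -3 → best response Normal.
Casey against (Deep, Normal): payoffs -3, 3 → best response Thorough.
Mutual best responses: (Deep, Normal, Thorough).

(Deep, Normal, Thorough)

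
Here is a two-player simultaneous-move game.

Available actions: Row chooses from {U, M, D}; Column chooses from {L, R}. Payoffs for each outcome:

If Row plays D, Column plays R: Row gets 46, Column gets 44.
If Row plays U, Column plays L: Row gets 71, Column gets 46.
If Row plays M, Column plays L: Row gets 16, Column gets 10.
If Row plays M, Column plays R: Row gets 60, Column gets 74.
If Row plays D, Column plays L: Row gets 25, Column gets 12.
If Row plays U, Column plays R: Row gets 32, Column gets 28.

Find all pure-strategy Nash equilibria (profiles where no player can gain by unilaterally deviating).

The pure Nash equilibria are (U, L) and (M, R).

For each strategy profile, look for a profitable unilateral deviation.
(U, L): Row gets 71, best alternative 25; Column gets 46, best alternative 28. No profitable deviation — NE.
(U, R): Row can switch to M (32 → 60). Not NE.
(M, L): Row can switch to U (16 → 71). Not NE.
(M, R): Row gets 60, best alternative 46; Column gets 74, best alternative 10. No profitable deviation — NE.
(D, L): Row can switch to U (25 → 71). Not NE.
(D, R): Row can switch to M (46 → 60). Not NE.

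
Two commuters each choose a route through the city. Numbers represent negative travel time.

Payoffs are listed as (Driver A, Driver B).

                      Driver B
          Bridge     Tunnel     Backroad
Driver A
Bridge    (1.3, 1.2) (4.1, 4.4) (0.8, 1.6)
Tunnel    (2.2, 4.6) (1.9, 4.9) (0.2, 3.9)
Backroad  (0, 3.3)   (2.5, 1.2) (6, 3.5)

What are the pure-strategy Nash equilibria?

The pure Nash equilibria are (Bridge, Tunnel); (Backroad, Backroad).

For each strategy profile, look for a profitable unilateral deviation.
(Bridge, Bridge): Driver A can switch to Tunnel (1.3 → 2.2). Not NE.
(Bridge, Tunnel): Driver A gets 4.1, best alternative 2.5; Driver B gets 4.4, best alternative 1.6. No profitable deviation — NE.
(Bridge, Backroad): Driver A can switch to Backroad (0.8 → 6). Not NE.
(Tunnel, Bridge): Driver B can switch to Tunnel (4.6 → 4.9). Not NE.
(Tunnel, Tunnel): Driver A can switch to Bridge (1.9 → 4.1). Not NE.
(Tunnel, Backroad): Driver A can switch to Bridge (0.2 → 0.8). Not NE.
(Backroad, Bridge): Driver A can switch to Bridge (0 → 1.3). Not NE.
(Backroad, Tunnel): Driver A can switch to Bridge (2.5 → 4.1). Not NE.
(Backroad, Backroad): Driver A gets 6, best alternative 0.8; Driver B gets 3.5, best alternative 3.3. No profitable deviation — NE.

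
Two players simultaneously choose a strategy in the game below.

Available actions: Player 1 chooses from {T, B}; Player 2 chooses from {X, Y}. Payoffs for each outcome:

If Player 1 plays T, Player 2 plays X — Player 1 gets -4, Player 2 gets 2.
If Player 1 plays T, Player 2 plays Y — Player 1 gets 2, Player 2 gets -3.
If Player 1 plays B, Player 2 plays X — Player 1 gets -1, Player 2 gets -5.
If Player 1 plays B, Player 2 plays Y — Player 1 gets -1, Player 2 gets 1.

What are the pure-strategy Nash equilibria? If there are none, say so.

This game has no pure Nash equilibrium.

(T, X): Player 1 can switch to B (-4 → -1). Not NE.
(T, Y): Player 2 can switch to X (-3 → 2). Not NE.
(B, X): Player 2 can switch to Y (-5 → 1). Not NE.
(B, Y): Player 1 can switch to T (-1 → 2). Not NE.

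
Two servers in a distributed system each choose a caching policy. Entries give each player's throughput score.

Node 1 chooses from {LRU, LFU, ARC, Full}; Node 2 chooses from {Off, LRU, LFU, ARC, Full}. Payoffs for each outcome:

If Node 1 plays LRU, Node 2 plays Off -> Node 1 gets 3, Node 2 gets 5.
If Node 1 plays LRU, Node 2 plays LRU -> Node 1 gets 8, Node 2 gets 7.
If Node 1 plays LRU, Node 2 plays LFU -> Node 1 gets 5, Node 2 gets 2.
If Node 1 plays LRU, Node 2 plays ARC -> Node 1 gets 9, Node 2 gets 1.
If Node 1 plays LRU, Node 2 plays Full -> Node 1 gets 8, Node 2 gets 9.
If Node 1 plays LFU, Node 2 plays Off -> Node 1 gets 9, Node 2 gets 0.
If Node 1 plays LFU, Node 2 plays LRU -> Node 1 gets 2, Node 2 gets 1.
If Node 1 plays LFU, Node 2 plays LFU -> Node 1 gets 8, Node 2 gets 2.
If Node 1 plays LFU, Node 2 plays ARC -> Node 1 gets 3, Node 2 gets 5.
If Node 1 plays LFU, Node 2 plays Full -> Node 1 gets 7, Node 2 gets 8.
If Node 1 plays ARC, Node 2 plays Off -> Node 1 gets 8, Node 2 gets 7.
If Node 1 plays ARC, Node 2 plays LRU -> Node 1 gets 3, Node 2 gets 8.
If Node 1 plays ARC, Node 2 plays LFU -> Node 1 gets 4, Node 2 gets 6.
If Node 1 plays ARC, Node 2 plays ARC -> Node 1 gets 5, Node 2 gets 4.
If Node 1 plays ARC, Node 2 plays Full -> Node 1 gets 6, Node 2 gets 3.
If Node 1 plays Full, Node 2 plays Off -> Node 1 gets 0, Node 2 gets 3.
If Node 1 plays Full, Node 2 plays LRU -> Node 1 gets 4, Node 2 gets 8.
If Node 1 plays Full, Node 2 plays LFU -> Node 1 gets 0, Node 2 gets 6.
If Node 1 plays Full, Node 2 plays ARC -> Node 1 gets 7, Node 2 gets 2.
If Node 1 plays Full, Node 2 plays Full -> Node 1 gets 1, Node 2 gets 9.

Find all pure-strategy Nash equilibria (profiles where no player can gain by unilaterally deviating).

Node 1 against Off: payoffs 3, 9, 8, 0 → best response LFU.
Node 1 against LRU: payoffs 8, 2, 3, 4 → best response LRU.
Node 1 against LFU: payoffs 5, 8, 4, 0 → best response LFU.
Node 1 against ARC: payoffs 9, 3, 5, 7 → best response LRU.
Node 1 against Full: payoffs 8, 7, 6, 1 → best response LRU.
Node 2 against LRU: payoffs 5, 7, 2, 1, 9 → best response Full.
Node 2 against LFU: payoffs 0, 1, 2, 5, 8 → best response Full.
Node 2 against ARC: payoffs 7, 8, 6, 4, 3 → best response LRU.
Node 2 against Full: payoffs 3, 8, 6, 2, 9 → best response Full.
Mutual best responses: (LRU, Full).

The unique pure-strategy Nash equilibrium is (LRU, Full).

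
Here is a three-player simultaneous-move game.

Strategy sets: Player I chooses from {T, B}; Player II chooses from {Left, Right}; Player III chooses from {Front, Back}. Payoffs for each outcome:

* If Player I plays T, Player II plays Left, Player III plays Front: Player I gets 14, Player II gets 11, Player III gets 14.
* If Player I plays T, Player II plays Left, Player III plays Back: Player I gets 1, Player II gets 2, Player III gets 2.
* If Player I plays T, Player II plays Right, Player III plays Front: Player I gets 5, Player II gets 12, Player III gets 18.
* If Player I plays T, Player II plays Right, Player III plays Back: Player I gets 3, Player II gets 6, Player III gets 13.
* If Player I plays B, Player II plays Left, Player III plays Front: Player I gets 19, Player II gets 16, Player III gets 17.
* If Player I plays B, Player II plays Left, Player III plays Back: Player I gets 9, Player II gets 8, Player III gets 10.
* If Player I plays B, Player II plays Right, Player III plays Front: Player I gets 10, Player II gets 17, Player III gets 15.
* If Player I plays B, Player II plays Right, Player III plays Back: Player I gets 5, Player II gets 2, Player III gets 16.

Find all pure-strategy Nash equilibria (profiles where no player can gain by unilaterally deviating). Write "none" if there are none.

(T, Left, Front): Player I can switch to B (14 → 19). Not NE.
(T, Left, Back): Player I can switch to B (1 → 9). Not NE.
(T, Right, Front): Player I can switch to B (5 → 10). Not NE.
(T, Right, Back): Player I can switch to B (3 → 5). Not NE.
(B, Left, Front): Player II can switch to Right (16 → 17). Not NE.
(B, Left, Back): Player III can switch to Front (10 → 17). Not NE.
(B, Right, Front): Player III can switch to Back (15 → 16). Not NE.
(B, Right, Back): Player II can switch to Left (2 → 8). Not NE.

none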